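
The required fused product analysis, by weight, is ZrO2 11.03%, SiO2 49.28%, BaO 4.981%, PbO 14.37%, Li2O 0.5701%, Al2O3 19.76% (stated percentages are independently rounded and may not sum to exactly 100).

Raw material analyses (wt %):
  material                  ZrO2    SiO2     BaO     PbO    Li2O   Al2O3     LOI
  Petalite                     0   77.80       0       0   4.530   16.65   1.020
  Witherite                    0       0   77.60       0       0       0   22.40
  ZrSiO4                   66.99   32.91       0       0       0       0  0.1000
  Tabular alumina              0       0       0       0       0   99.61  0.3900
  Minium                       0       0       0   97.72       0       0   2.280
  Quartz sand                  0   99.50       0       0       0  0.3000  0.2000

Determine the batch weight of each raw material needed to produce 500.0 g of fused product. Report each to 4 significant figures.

Exact precision is held at each step — working values are printed (rounded to 4 significant digits) between the steps — a single rounding produces every reported number — the derived quantities (glass mass, totals, ignition loss, the yield, the six compositions) are computed at full precision using the weight values for 500.0 g of glass, as given in the problem or the answer.
Oxide-by-oxide targets in 500.0 g fused product:
  ZrO2: 11.03% × 500.0 = 55.15 g
  SiO2: 49.28% × 500.0 = 246.4 g
  BaO: 4.981% × 500.0 = 24.90 g
  PbO: 14.37% × 500.0 = 71.85 g
  Li2O: 0.5701% × 500.0 = 2.851 g
  Al2O3: 19.76% × 500.0 = 98.80 g
Per-oxide balance check applying the batch weights above, on the stated basis (target by target, the sums agree up to rounding of the answer):
  ZrO2: 82.33·0.6699 = 55.15 g (target 55.15 g)
  SiO2: 62.92·0.7780 + 82.33·0.3291 + 171.2·0.9950 = 246.4 g (target 246.4 g)
  BaO: 32.09·0.7760 = 24.90 g (target 24.90 g)
  PbO: 73.53·0.9772 = 71.85 g (target 71.85 g)
  Li2O: 62.92·0.04530 = 2.850 g (target 2.851 g)
  Al2O3: 62.92·0.1665 + 88.15·0.9961 + 171.2·0.003000 = 98.80 g (target 98.80 g)
Auditing the glass mass value: net batch after ignition = 499.9 g (the targets, summed, come to 500.0 g; against the stated basis, 500.0 g — rounding explains the deltas).
Summing the batch: Σ batch = 510.2 g; Σ batch·LOI gives LOI loss = 10.27 g; yield: glass divided by total = 97.99%.

Batch per 500.0 g fused product:
  Petalite: 62.92 g
  Witherite: 32.09 g
  ZrSiO4: 82.33 g
  Tabular alumina: 88.15 g
  Minium: 73.53 g
  Quartz sand: 171.2 g
Total batch = 510.2 g; LOI loss = 10.27 g; yield = 97.99%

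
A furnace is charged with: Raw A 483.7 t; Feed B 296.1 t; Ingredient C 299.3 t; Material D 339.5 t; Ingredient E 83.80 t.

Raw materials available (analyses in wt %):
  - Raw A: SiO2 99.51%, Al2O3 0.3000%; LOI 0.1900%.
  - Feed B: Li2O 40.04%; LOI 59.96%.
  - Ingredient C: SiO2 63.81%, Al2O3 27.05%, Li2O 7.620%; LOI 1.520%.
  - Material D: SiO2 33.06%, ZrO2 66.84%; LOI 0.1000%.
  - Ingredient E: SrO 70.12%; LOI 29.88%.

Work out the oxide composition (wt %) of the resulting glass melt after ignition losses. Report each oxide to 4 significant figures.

All internal work keeps full precision through the solve; the intermediate values appear rounded to 4 significant figures between the steps — each reported number sees exactly one rounding — the derived quantities, including net glass mass, LOI, yield, the totals, the five compositions, are rebuilt from the weighed amounts at 1294 t of glass at full precision exactly as shown in the problem or the answer.
What the batch supplies per oxide:
  SrO: 83.80·0.7012 = 58.76 t
  SiO2: 483.7·0.9951 + 299.3·0.6381 + 339.5·0.3306 = 784.6 t
  Al2O3: 483.7·0.003000 + 299.3·0.2705 = 82.41 t
  ZrO2: 339.5·0.6684 = 226.9 t
  Li2O: 296.1·0.4004 + 299.3·0.07620 = 141.4 t
LOI: 483.7·0.001900 + 296.1·0.5996 + 299.3·0.01520 + 339.5·0.001000 + 83.80·0.2988 = 208.4 t
Glass mass = batch − LOI = 1502 − 208.4 = 1294 t (= the summed oxide contributions)
each wt % is 100 × oxide ÷ glass

Glass mass = 1294 t (batch 1502 − LOI 208.4).
Composition: SrO 4.541%, SiO2 60.63%, Al2O3 6.369%, ZrO2 17.54%, Li2O 10.92%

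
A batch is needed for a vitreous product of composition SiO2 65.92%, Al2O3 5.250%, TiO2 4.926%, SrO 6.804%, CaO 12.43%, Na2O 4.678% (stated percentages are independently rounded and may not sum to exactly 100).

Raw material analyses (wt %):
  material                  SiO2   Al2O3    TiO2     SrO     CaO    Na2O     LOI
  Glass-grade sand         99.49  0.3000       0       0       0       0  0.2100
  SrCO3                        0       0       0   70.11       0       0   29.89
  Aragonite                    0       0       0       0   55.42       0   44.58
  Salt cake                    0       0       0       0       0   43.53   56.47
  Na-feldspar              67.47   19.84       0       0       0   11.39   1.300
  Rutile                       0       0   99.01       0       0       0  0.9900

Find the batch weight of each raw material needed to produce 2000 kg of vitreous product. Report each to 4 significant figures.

Batch per 2000 kg vitreous product:
  Glass-grade sand: 976.3 kg
  SrCO3: 194.1 kg
  Aragonite: 448.6 kg
  Salt cake: 80.32 kg
  Na-feldspar: 514.5 kg
  Rutile: 99.51 kg
Total batch = 2313 kg; LOI loss = 313.1 kg; yield = 86.47%

Each numeric step carries full precision at each step. Mid-chain values appear, rounded to four significant figures, when written out — a single rounding yields each reported result — derived quantities, including net glass mass, ignition loss, totals, yield, six oxide percentages, are computed starting from the weights for 2000 kg of glass in full float precision exactly as printed in either problem or answer.
Target masses of each oxide per 2000 kg vitreous product:
  SiO2: 65.92% × 2000 = 1318 kg
  Al2O3: 5.250% × 2000 = 105.0 kg
  TiO2: 4.926% × 2000 = 98.52 kg
  SrO: 6.804% × 2000 = 136.1 kg
  CaO: 12.43% × 2000 = 248.6 kg
  Na2O: 4.678% × 2000 = 93.56 kg
Sums-versus-targets review given the weights on record, per the basis as stated (summed amounts equal target values up to rounding of the answer):
  SiO2: 976.3·0.9949 + 514.5·0.6747 = 1318 kg (target 1318 kg)
  Al2O3: 976.3·0.003000 + 514.5·0.1984 = 105.0 kg (target 105.0 kg)
  TiO2: 99.51·0.9901 = 98.52 kg (target 98.52 kg)
  SrO: 194.1·0.7011 = 136.1 kg (target 136.1 kg)
  CaO: 448.6·0.5542 = 248.6 kg (target 248.6 kg)
  Na2O: 80.32·0.4353 + 514.5·0.1139 = 93.56 kg (target 93.56 kg)
Mass balance on the glass: total charge less LOI = 2000 kg (the targets, summed, come to 2000 kg; basis as stated: 2000 kg — a pure rounding effect).
Summing the batch: Σ batch = 2313 kg; loss to ignition Σ batch·LOI = 313.1 kg; as yield: glass ÷ batch → 86.47%.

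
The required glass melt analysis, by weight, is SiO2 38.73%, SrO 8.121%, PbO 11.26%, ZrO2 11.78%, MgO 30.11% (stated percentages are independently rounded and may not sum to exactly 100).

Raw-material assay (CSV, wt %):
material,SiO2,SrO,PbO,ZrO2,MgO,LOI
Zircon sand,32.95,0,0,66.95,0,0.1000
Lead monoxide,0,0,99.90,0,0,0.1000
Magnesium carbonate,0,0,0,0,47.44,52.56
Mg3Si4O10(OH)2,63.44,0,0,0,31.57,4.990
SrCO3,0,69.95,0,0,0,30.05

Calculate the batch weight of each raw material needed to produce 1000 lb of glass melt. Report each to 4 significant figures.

The working math holds exact precision at all times; working values are displayed rounded to 4 significant digits as written; exactly one rounding is applied to every reported value — the derived quantities, which include yield, totals, glass mass, ignition loss, five oxide percentages, are computed in full float precision, as quoted within either problem or answer, from the batch weights at 1000 lb of glass.
Oxide-by-oxide targets in 1000 lb glass melt:
  SiO2: 38.73% × 1000 = 387.3 lb
  SrO: 8.121% × 1000 = 81.21 lb
  PbO: 11.26% × 1000 = 112.6 lb
  ZrO2: 11.78% × 1000 = 117.8 lb
  MgO: 30.11% × 1000 = 301.1 lb
Oxide-by-oxide audit on the weights just shown, per the basis as stated (summed amounts equal target values modulo rounding of the values):
  SiO2: 176.0·0.3295 + 519.1·0.6344 = 387.3 lb (target 387.3 lb)
  SrO: 116.1·0.6995 = 81.21 lb (target 81.21 lb)
  PbO: 112.7·0.9990 = 112.6 lb (target 112.6 lb)
  ZrO2: 176.0·0.6695 = 117.8 lb (target 117.8 lb)
  MgO: 289.2·0.4744 + 519.1·0.3157 = 301.1 lb (target 301.1 lb)
Consistency of the glass mass: batch Σ − ignition loss = 1000 lb (the targets, summed, come to 1000 lb; basis as stated: 1000 lb — a pure rounding effect).
Batch grand total — Σ batch = 1213 lb; the LOI term Σ batch·LOI equals 213.1 lb; glass ÷ batch gives a yield of 82.43%.

Batch per 1000 lb glass melt:
  Zircon sand: 176.0 lb
  Lead monoxide: 112.7 lb
  Magnesium carbonate: 289.2 lb
  Mg3Si4O10(OH)2: 519.1 lb
  SrCO3: 116.1 lb
Total batch = 1213 lb; LOI loss = 213.1 lb; yield = 82.43%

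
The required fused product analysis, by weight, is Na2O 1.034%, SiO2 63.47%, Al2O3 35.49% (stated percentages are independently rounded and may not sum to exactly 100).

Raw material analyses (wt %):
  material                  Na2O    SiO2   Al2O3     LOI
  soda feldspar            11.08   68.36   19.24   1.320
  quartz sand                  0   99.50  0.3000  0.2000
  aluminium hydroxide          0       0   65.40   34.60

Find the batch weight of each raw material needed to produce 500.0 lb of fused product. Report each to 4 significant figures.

Batch per 500.0 lb fused product:
  soda feldspar: 46.66 lb
  quartz sand: 286.9 lb
  aluminium hydroxide: 256.3 lb
Total batch = 589.9 lb; LOI loss = 89.87 lb; yield = 84.76%

In-progress results appear with 4-significant-figure rounding at each printed step — every computation keeps full float precision all the way through — every reported value is rounded just once. The derived quantities (three oxide percentages, net glass mass, LOI, totals, yield) are computed at exact precision using the weight values per 500.0 lb of glass, as quoted within question or answer.
Oxide-by-oxide targets in 500.0 lb fused product:
  Na2O: 1.034% × 500.0 = 5.170 lb
  SiO2: 63.47% × 500.0 = 317.4 lb
  Al2O3: 35.49% × 500.0 = 177.4 lb
Sums-versus-targets review with the batch weights as given, per the basis as stated (oxide sums agree with the targets exact up to rounding of places):
  Na2O: 46.66·0.1108 = 5.170 lb (target 5.170 lb)
  SiO2: 46.66·0.6836 + 286.9·0.9950 = 317.4 lb (target 317.4 lb)
  Al2O3: 46.66·0.1924 + 286.9·0.003000 + 256.3·0.6540 = 177.5 lb (target 177.4 lb)
Consistency of the glass mass: whole batch net of LOI = 500.0 lb (targets for the oxides total 500.0 lb; versus the stated basis of 500.0 lb — any gap is answer rounding).
Summing the batch: Σ batch = 589.9 lb; ignition loss, Σ(batch × LOI) = 89.87 lb; yield, glass over the total, = 84.76%.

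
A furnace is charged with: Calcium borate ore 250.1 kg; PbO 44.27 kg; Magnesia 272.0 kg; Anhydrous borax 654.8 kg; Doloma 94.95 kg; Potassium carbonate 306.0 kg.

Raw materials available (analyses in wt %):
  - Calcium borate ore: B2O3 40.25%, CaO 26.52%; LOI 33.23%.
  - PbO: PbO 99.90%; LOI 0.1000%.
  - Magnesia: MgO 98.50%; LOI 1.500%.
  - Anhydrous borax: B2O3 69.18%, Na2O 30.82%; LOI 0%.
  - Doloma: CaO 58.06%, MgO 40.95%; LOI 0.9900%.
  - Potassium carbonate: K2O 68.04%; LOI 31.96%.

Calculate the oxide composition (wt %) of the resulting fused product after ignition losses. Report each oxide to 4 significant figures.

Values along the way appear rounded to four significant figures within the worked lines. The whole derivation carries full precision at every stage. Every reported figure includes exactly one rounding. Derived quantities, including totals, ignition loss, the six compositions, the yield, net glass mass, are rebuilt starting from the weights for 1436 kg of glass in full precision, exactly as shown in the problem or answer text.
Oxide masses out of the charge:
  PbO: 44.27·0.9990 = 44.23 kg
  B2O3: 250.1·0.4025 + 654.8·0.6918 = 553.7 kg
  CaO: 250.1·0.2652 + 94.95·0.5806 = 121.5 kg
  Na2O: 654.8·0.3082 = 201.8 kg
  MgO: 272.0·0.9850 + 94.95·0.4095 = 306.8 kg
  K2O: 306.0·0.6804 = 208.2 kg
LOI: 250.1·0.3323 + 44.27·0.001000 + 272.0·0.01500 + 94.95·0.009900 + 306.0·0.3196 = 186.0 kg
batch − LOI leaves glass = 1622 − 186.0 = 1436 kg (the oxide masses sum to this)
wt % = oxide mass / glass mass × 100

Glass mass = 1436 kg (batch 1622 − LOI 186.0).
Composition: PbO 3.079%, B2O3 38.55%, CaO 8.457%, Na2O 14.05%, MgO 21.36%, K2O 14.50%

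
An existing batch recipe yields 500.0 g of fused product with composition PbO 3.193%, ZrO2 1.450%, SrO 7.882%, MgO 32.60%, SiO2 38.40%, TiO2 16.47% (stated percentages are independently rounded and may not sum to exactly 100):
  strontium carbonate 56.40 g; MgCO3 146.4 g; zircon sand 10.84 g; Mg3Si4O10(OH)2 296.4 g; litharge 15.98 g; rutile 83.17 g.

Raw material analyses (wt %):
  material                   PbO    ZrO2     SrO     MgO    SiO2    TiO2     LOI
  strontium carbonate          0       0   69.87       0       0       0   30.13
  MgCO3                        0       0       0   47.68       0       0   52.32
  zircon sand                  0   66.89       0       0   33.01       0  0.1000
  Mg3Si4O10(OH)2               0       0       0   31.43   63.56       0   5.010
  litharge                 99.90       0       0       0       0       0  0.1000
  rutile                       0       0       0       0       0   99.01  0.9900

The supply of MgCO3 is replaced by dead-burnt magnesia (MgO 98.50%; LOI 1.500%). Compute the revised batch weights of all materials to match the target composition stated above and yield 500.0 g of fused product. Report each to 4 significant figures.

Revised batch per 500.0 g fused product:
  strontium carbonate: 56.40 g
  dead-burnt magnesia: 70.89 g
  zircon sand: 10.84 g
  Mg3Si4O10(OH)2: 296.4 g
  litharge: 15.98 g
  rutile: 83.17 g
Total batch = 533.7 g; LOI loss = 33.76 g

Values along the way are shown, rounded to 4 significant digits, across the worked steps. Each numeric step holds exact precision in every operation; each reported figure takes just one rounding; derived quantities (glass mass, the yield, the six compositions, LOI, totals) are rebuilt from the weighed amounts at 500.0 g of glass in full precision as written in problem or answer.
The oxide mass targets at 500.0 g fused product:
  PbO: 3.193% × 500.0 = 15.96 g
  ZrO2: 1.450% × 500.0 = 7.250 g
  SrO: 7.882% × 500.0 = 39.41 g
  MgO: 32.60% × 500.0 = 163.0 g
  SiO2: 38.40% × 500.0 = 192.0 g
  TiO2: 16.47% × 500.0 = 82.35 g
A balance pass over the oxides, on the weights just shown, under the basis named above (oxide sums agree with the targets modulo rounding of the values):
  PbO: 15.98·0.9990 = 15.96 g (target 15.96 g)
  ZrO2: 10.84·0.6689 = 7.251 g (target 7.250 g)
  SrO: 56.40·0.6987 = 39.41 g (target 39.41 g)
  MgO: 70.89·0.9850 + 296.4·0.3143 = 163.0 g (target 163.0 g)
  SiO2: 10.84·0.3301 + 296.4·0.6356 = 192.0 g (target 192.0 g)
  TiO2: 83.17·0.9901 = 82.35 g (target 82.35 g)
Glass-mass closure: batch Σ − ignition loss = 499.9 g (per-oxide target masses sum to 500.0 g; against the stated basis, 500.0 g — rounding explains the deltas).
Summing the batch: Σ batch = 533.7 g; LOI removed, Σ of batch·LOI: 33.76 g; glass ÷ batch gives a yield of 93.67%.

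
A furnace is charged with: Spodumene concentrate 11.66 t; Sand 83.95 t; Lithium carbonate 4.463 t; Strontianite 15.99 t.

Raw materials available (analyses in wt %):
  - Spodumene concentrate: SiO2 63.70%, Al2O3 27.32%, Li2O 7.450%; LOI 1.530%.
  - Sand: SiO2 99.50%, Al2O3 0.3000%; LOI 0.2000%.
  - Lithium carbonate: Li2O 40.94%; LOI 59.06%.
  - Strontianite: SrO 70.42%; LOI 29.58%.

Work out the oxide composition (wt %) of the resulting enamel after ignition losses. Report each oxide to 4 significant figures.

The working math holds exact precision through the solve; values along the way are shown rounded off to 4 significant figures within the worked lines; each reported figure is rounded just once — the derived quantities, including totals, net glass mass, yield, LOI, four oxide percentages, are re-derived starting from the weights at 108.4 t of glass at exact precision, as quoted within the problem or the answer.
Delivered oxide masses:
  SiO2: 11.66·0.6370 + 83.95·0.9950 = 90.96 t
  Al2O3: 11.66·0.2732 + 83.95·0.003000 = 3.437 t
  Li2O: 11.66·0.07450 + 4.463·0.4094 = 2.696 t
  SrO: 15.99·0.7042 = 11.26 t
LOI: 11.66·0.01530 + 83.95·0.002000 + 4.463·0.5906 + 15.99·0.2958 = 7.712 t
Glass = total batch minus LOI = 116.1 − 7.712 = 108.4 t (equal to the oxide-mass sum)
each wt % is 100 × oxide ÷ glass

Glass mass = 108.4 t (batch 116.1 − LOI 7.712).
Composition: SiO2 83.95%, Al2O3 3.172%, Li2O 2.488%, SrO 10.39%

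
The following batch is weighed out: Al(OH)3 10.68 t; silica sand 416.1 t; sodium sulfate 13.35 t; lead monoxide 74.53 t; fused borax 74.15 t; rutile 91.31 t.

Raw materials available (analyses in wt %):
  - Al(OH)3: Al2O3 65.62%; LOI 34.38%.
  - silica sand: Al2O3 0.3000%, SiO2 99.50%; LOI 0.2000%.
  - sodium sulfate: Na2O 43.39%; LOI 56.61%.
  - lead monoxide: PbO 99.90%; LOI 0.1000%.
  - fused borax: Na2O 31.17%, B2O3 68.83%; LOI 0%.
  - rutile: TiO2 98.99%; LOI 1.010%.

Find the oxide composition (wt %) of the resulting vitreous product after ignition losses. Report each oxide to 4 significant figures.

Glass mass = 667.1 t (batch 680.1 − LOI 13.06).
Composition: Na2O 4.333%, B2O3 7.651%, Al2O3 1.238%, TiO2 13.55%, PbO 11.16%, SiO2 62.07%

The whole derivation holds exact precision at all times — the intermediate values are shown (rounded to four significant digits) as written — each reported result takes just one rounding. Derived quantities, including the totals, yield, six oxide percentages, ignition loss, net glass mass, are recomputed using the weight values at 667.1 t of glass at exact precision exactly as printed in the problem or the answer.
Delivered oxide masses:
  Na2O: 13.35·0.4339 + 74.15·0.3117 = 28.91 t
  B2O3: 74.15·0.6883 = 51.04 t
  Al2O3: 10.68·0.6562 + 416.1·0.003000 = 8.257 t
  TiO2: 91.31·0.9899 = 90.39 t
  PbO: 74.53·0.9990 = 74.46 t
  SiO2: 416.1·0.9950 = 414.0 t
LOI: 10.68·0.3438 + 416.1·0.002000 + 13.35·0.5661 + 74.53·0.001000 + 91.31·0.01010 = 13.06 t
Net of LOI, the glass mass = 680.1 − 13.06 = 667.1 t (consistent with Σ oxide mass)
wt % = 100 × oxide mass / glass mass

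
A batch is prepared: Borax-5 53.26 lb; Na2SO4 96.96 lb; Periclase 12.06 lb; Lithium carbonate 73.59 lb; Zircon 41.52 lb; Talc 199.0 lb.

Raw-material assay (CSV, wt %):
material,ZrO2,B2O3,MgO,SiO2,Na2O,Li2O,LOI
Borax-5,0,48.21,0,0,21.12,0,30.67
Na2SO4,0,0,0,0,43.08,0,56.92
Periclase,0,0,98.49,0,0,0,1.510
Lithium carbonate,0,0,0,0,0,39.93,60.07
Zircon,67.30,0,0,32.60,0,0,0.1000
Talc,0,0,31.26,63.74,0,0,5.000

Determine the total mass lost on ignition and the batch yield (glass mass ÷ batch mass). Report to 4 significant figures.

LOI loss = 125.9 lb; glass = 350.5 lb; yield = 73.57%

All arithmetic keeps exact precision at all times. In-progress results are displayed, with 4-significant-figure rounding, as written; each reported number includes exactly one rounding. All derived quantities, which include totals, LOI, the six compositions, the yield, glass mass, are carried in exact precision, as given in the problem or answer text, from the weighed amounts on 350.5 lb of glass.
Per-material ignition loss:
  Borax-5: 53.26 × 0.3067 = 16.33 lb
  Na2SO4: 96.96 × 0.5692 = 55.19 lb
  Periclase: 12.06 × 0.01510 = 0.1821 lb
  Lithium carbonate: 73.59 × 0.6007 = 44.21 lb
  Zircon: 41.52 × 0.001000 = 0.04152 lb
  Talc: 199.0 × 0.05000 = 9.950 lb
Total LOI = 125.9 lb
Glass = batch − LOI = 476.4 − 125.9 = 350.5 lb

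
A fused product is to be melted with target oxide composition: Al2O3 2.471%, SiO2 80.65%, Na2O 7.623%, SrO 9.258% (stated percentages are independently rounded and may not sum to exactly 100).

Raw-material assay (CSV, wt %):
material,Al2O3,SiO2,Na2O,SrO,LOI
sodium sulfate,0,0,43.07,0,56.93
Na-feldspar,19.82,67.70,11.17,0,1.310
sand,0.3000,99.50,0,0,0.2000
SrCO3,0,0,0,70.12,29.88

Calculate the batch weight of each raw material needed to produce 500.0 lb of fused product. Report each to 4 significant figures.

Batch per 500.0 lb fused product:
  sodium sulfate: 73.77 lb
  Na-feldspar: 56.79 lb
  sand: 366.6 lb
  SrCO3: 66.02 lb
Total batch = 563.2 lb; LOI loss = 63.20 lb; yield = 88.78%

The whole derivation maintains full float precision end to end; working values are displayed rounded to four significant digits at each printed step. Each reported number is rounded only once; the derived quantities, which include ignition loss, the totals, net glass mass, the yield, four oxide percentages, are re-derived in exact precision, as they appear in question or answer, from the batch weights per 500.0 lb of glass.
Target masses of each oxide per 500.0 lb fused product:
  Al2O3: 2.471% × 500.0 = 12.36 lb
  SiO2: 80.65% × 500.0 = 403.2 lb
  Na2O: 7.623% × 500.0 = 38.12 lb
  SrO: 9.258% × 500.0 = 46.29 lb
Checking each oxide sum working from each reported weight, at the basis given (delivered sums recover each target inside rounding margins):
  Al2O3: 56.79·0.1982 + 366.6·0.003000 = 12.36 lb (target 12.36 lb)
  SiO2: 56.79·0.6770 + 366.6·0.9950 = 403.2 lb (target 403.2 lb)
  Na2O: 73.77·0.4307 + 56.79·0.1117 = 38.12 lb (target 38.12 lb)
  SrO: 66.02·0.7012 = 46.29 lb (target 46.29 lb)
Glass-mass closure: total batch − LOI = 500.0 lb (the targets, summed, come to 500.0 lb; stated basis 500.0 lb — a pure rounding effect).
Total batch = Σ batch = 563.2 lb; ignition loss, Σ(batch × LOI) = 63.20 lb; as yield: glass ÷ batch → 88.78%.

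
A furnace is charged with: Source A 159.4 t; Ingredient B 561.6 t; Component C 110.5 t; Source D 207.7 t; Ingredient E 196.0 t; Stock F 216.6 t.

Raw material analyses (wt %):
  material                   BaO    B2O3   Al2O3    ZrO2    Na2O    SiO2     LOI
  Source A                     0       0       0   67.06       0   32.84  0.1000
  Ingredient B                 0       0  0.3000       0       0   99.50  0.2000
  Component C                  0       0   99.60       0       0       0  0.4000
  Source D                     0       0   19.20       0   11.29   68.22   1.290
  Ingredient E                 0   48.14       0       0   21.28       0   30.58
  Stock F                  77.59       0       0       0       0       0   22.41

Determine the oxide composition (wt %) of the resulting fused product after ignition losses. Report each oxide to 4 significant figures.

Glass mass = 1339 t (batch 1452 − LOI 112.9).
Composition: BaO 12.55%, B2O3 7.047%, Al2O3 11.32%, ZrO2 7.984%, Na2O 4.866%, SiO2 56.23%

Values along the way appear (rounded to 4 significant figures) in the printout. All arithmetic carries exact precision from start to finish; every reported result is rounded only once; derived quantities are recomputed starting from the weights per 1339 t of glass in full precision (the totals, ignition loss, the yield, net glass mass, the six compositions) exactly as printed in the problem or answer text.
What the batch supplies per oxide:
  BaO: 216.6·0.7759 = 168.1 t
  B2O3: 196.0·0.4814 = 94.35 t
  Al2O3: 561.6·0.003000 + 110.5·0.9960 + 207.7·0.1920 = 151.6 t
  ZrO2: 159.4·0.6706 = 106.9 t
  Na2O: 207.7·0.1129 + 196.0·0.2128 = 65.16 t
  SiO2: 159.4·0.3284 + 561.6·0.9950 + 207.7·0.6822 = 752.8 t
LOI: 159.4·0.001000 + 561.6·0.002000 + 110.5·0.004000 + 207.7·0.01290 + 196.0·0.3058 + 216.6·0.2241 = 112.9 t
Resulting glass, batch − LOI: 1452 − 112.9 = 1339 t (equal to the oxide-mass sum)
wt % = oxide mass / glass mass × 100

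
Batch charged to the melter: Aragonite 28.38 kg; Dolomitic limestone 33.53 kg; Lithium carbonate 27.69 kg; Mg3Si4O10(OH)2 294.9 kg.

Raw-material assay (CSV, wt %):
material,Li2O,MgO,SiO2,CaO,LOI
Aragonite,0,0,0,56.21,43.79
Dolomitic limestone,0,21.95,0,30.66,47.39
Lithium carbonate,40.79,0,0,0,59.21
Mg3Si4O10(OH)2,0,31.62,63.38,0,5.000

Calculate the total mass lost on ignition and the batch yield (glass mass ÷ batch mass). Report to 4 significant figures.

LOI loss = 59.46 kg; glass = 325.0 kg; yield = 84.54%

The intermediate values are printed, rounded to 4 significant digits, across the worked steps. All arithmetic holds full precision at every stage. Each reported result undergoes a single rounding; derived quantities are re-derived at exact precision (the yield, four oxide percentages, the totals, glass mass, ignition loss) from the batch weights for 325.0 kg of glass, exactly as printed in question or answer.
Each material's LOI contribution:
  Aragonite: 28.38 × 0.4379 = 12.43 kg
  Dolomitic limestone: 33.53 × 0.4739 = 15.89 kg
  Lithium carbonate: 27.69 × 0.5921 = 16.40 kg
  Mg3Si4O10(OH)2: 294.9 × 0.05000 = 14.74 kg
Total LOI = 59.46 kg
Glass = batch − LOI = 384.5 − 59.46 = 325.0 kg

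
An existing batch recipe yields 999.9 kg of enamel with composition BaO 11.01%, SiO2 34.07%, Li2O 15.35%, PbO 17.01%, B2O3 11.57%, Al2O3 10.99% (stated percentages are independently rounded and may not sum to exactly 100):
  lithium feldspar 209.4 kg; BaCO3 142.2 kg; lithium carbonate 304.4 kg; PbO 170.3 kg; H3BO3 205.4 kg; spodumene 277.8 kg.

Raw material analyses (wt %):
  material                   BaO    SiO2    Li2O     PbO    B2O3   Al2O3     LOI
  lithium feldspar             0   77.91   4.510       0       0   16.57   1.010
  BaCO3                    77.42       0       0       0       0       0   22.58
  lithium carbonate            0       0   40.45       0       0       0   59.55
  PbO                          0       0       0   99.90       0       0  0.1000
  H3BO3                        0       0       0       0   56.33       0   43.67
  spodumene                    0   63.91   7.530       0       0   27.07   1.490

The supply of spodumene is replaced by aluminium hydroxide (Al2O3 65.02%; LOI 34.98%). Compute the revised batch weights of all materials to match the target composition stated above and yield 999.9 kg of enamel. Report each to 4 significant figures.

The whole derivation carries full precision at each step — rounding to four significant figures governs each intermediate as shown; a single rounding finalizes each reported number. Derived quantities (ignition loss, net glass mass, the six compositions, totals, the yield) are rebuilt from the weighed amounts on 999.9 kg of glass at full precision exactly as shown in question or answer.
The oxide mass targets at 999.9 kg enamel:
  BaO: 11.01% × 999.9 = 110.1 kg
  SiO2: 34.07% × 999.9 = 340.7 kg
  Li2O: 15.35% × 999.9 = 153.5 kg
  PbO: 17.01% × 999.9 = 170.1 kg
  B2O3: 11.57% × 999.9 = 115.7 kg
  Al2O3: 10.99% × 999.9 = 109.9 kg
Per-oxide balance check working from each reported weight, at the basis given (each sum matches its target mass inside rounding margins):
  BaO: 142.2·0.7742 = 110.1 kg (target 110.1 kg)
  SiO2: 437.3·0.7791 = 340.7 kg (target 340.7 kg)
  Li2O: 437.3·0.04510 + 330.7·0.4045 = 153.5 kg (target 153.5 kg)
  PbO: 170.3·0.9990 = 170.1 kg (target 170.1 kg)
  B2O3: 205.4·0.5633 = 115.7 kg (target 115.7 kg)
  Al2O3: 437.3·0.1657 + 57.58·0.6502 = 109.9 kg (target 109.9 kg)
Mass balance on the glass: net batch after ignition = 1000 kg (the Σ of target masses is 999.9 kg; against the stated basis, 999.9 kg — a pure rounding effect).
Batch total: Σ batch = 1343 kg; ignition loss, Σ(batch × LOI) = 343.5 kg; yield, glass over the total, = 74.43%.

Revised batch per 999.9 kg enamel:
  lithium feldspar: 437.3 kg
  BaCO3: 142.2 kg
  lithium carbonate: 330.7 kg
  PbO: 170.3 kg
  H3BO3: 205.4 kg
  aluminium hydroxide: 57.58 kg
Total batch = 1343 kg; LOI loss = 343.5 kg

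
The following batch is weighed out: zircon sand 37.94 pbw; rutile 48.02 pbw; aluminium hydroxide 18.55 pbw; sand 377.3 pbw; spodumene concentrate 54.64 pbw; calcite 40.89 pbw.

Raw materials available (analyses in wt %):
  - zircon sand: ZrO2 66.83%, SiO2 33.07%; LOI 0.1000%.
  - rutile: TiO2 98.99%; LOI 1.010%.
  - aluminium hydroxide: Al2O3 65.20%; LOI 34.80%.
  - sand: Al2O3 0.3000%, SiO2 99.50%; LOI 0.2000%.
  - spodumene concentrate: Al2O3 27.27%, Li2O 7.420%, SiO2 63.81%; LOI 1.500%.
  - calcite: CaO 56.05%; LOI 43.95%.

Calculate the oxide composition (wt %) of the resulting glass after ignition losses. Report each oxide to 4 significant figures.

Glass mass = 550.8 pbw (batch 577.3 − LOI 26.52).
Composition: Al2O3 5.106%, Li2O 0.7361%, TiO2 8.630%, ZrO2 4.603%, SiO2 76.76%, CaO 4.161%

Full precision is maintained through every step — working values are shown (rounded to four significant digits) within the worked lines — exactly one rounding lands on every reported figure — derived quantities (net glass mass, totals, yield, six oxide percentages, LOI) are computed in full float precision starting from the weights per 550.8 pbw of glass exactly as shown in the question or the answer.
Oxide masses out of the charge:
  Al2O3: 18.55·0.6520 + 377.3·0.003000 + 54.64·0.2727 = 28.13 pbw
  Li2O: 54.64·0.07420 = 4.054 pbw
  TiO2: 48.02·0.9899 = 47.53 pbw
  ZrO2: 37.94·0.6683 = 25.36 pbw
  SiO2: 37.94·0.3307 + 377.3·0.9950 + 54.64·0.6381 = 422.8 pbw
  CaO: 40.89·0.5605 = 22.92 pbw
LOI: 37.94·0.001000 + 48.02·0.01010 + 18.55·0.3480 + 377.3·0.002000 + 54.64·0.01500 + 40.89·0.4395 = 26.52 pbw
Glass mass = batch − LOI = 577.3 − 26.52 = 550.8 pbw (consistent with Σ oxide mass)
wt % = oxide mass / glass mass × 100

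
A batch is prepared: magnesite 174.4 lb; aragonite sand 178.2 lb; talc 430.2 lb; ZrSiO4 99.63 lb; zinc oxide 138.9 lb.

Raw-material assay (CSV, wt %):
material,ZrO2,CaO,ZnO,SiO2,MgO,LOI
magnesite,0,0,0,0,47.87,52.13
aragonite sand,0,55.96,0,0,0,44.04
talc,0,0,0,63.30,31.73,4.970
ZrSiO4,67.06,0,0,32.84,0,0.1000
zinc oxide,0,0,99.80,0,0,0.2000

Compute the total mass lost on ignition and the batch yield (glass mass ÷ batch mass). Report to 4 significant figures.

LOI loss = 191.2 lb; glass = 830.2 lb; yield = 81.28%

All arithmetic runs at full precision from start to finish — the intermediate values appear rounded to four significant figures; exactly one rounding goes into each reported value. Derived quantities (LOI, the totals, net glass mass, the yield, five oxide percentages) are recomputed at full float precision from the weighed amounts on 830.2 lb of glass, as written in the question or the answer.
Material-by-material LOI:
  magnesite: 174.4 × 0.5213 = 90.91 lb
  aragonite sand: 178.2 × 0.4404 = 78.48 lb
  talc: 430.2 × 0.04970 = 21.38 lb
  ZrSiO4: 99.63 × 0.001000 = 0.09963 lb
  zinc oxide: 138.9 × 0.002000 = 0.2778 lb
Total LOI = 191.2 lb
Glass = batch − LOI = 1021 − 191.2 = 830.2 lb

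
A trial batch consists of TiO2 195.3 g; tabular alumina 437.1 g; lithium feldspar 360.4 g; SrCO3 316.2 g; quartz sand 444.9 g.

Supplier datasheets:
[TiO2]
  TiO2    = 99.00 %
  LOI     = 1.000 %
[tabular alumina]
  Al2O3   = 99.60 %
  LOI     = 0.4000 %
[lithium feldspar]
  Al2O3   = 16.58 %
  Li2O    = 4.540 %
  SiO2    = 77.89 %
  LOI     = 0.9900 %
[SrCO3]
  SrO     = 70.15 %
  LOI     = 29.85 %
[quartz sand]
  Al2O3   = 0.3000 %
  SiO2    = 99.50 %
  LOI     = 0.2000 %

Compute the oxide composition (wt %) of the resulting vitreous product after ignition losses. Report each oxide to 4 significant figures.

Each numeric step holds full precision through the solve; working values are shown, with 4-significant-figure rounding, between the steps; every reported number is rounded once only; the derived quantities are re-derived from the batch weights per 1651 g of glass at full float precision (yield, the totals, LOI, net glass mass, five oxide percentages) as they appear in the problem or the answer.
Oxide-by-oxide delivered mass:
  Al2O3: 437.1·0.9960 + 360.4·0.1658 + 444.9·0.003000 = 496.4 g
  Li2O: 360.4·0.04540 = 16.36 g
  SrO: 316.2·0.7015 = 221.8 g
  TiO2: 195.3·0.9900 = 193.3 g
  SiO2: 360.4·0.7789 + 444.9·0.9950 = 723.4 g
LOI: 195.3·0.01000 + 437.1·0.004000 + 360.4·0.009900 + 316.2·0.2985 + 444.9·0.002000 = 102.5 g
batch − LOI leaves glass = 1754 − 102.5 = 1651 g (consistent with Σ oxide mass)
wt % = oxide mass / glass mass × 100

Glass mass = 1651 g (batch 1754 − LOI 102.5).
Composition: Al2O3 30.06%, Li2O 0.9908%, SrO 13.43%, TiO2 11.71%, SiO2 43.81%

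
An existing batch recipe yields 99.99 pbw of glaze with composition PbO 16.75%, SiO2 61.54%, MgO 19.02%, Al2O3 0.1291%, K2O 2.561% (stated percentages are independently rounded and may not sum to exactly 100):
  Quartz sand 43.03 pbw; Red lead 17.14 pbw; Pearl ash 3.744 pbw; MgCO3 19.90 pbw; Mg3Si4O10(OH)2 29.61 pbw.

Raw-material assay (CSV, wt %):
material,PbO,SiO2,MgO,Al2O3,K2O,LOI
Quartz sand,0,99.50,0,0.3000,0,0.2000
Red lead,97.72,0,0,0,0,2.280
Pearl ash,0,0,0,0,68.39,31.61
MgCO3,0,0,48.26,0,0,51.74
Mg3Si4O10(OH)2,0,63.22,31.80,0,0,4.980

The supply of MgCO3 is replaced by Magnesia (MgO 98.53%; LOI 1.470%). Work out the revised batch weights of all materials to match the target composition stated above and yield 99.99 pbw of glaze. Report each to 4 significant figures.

Revised batch per 99.99 pbw glaze:
  Quartz sand: 43.03 pbw
  Red lead: 17.14 pbw
  Pearl ash: 3.744 pbw
  Magnesia: 9.745 pbw
  Mg3Si4O10(OH)2: 29.61 pbw
Total batch = 103.3 pbw; LOI loss = 3.278 pbw

The working math keeps full precision in every operation — values along the way are shown (rounded to 4 significant figures) when written out. Each reported number is rounded a single time. The derived quantities, including five oxide percentages, LOI, the totals, the yield, net glass mass, are recomputed using the weight values at 99.99 pbw of glass in full float precision, as quoted within problem or answer.
Per-oxide target masses for 99.99 pbw glaze:
  PbO: 16.75% × 99.99 = 16.75 pbw
  SiO2: 61.54% × 99.99 = 61.53 pbw
  MgO: 19.02% × 99.99 = 19.02 pbw
  Al2O3: 0.1291% × 99.99 = 0.1291 pbw
  K2O: 2.561% × 99.99 = 2.561 pbw
Mass-balance tally per oxide using the reported weights, against the basis in use (sums match the target masses up to rounding of the answer):
  PbO: 17.14·0.9772 = 16.75 pbw (target 16.75 pbw)
  SiO2: 43.03·0.9950 + 29.61·0.6322 = 61.53 pbw (target 61.53 pbw)
  MgO: 9.745·0.9853 + 29.61·0.3180 = 19.02 pbw (target 19.02 pbw)
  Al2O3: 43.03·0.003000 = 0.1291 pbw (target 0.1291 pbw)
  K2O: 3.744·0.6839 = 2.561 pbw (target 2.561 pbw)
Glass-mass bookkeeping: total batch − LOI = 99.99 pbw (the targets, summed, come to 99.99 pbw; versus the stated basis of 99.99 pbw — differing by rounding only).
Whole-batch sum: Σ batch = 103.3 pbw; LOI loss = Σ batch·LOI = 3.278 pbw; the yield ratio, glass ÷ batch: 96.83%.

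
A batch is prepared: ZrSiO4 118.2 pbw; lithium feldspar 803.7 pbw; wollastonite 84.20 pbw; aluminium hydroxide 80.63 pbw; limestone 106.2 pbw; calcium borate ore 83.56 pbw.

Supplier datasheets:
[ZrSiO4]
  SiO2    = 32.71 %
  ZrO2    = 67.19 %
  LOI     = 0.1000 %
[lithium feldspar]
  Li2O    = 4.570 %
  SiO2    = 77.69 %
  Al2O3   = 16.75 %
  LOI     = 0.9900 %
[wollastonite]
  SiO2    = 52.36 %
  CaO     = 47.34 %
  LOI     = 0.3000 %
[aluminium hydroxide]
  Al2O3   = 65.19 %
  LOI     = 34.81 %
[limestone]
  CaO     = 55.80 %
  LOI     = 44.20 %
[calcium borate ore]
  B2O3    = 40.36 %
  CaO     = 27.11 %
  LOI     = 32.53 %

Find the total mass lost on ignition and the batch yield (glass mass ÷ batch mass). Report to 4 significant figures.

The intermediate values are displayed rounded to 4 significant figures in the printout — all arithmetic carries exact precision through every step; each reported value takes a single rounding; the derived quantities, including glass mass, the yield, totals, LOI, the six compositions, are rebuilt using the weight values at 1166 pbw of glass in exact precision as set out in either problem or answer.
Material-by-material LOI:
  ZrSiO4: 118.2 × 0.001000 = 0.1182 pbw
  lithium feldspar: 803.7 × 0.009900 = 7.957 pbw
  wollastonite: 84.20 × 0.003000 = 0.2526 pbw
  aluminium hydroxide: 80.63 × 0.3481 = 28.07 pbw
  limestone: 106.2 × 0.4420 = 46.94 pbw
  calcium borate ore: 83.56 × 0.3253 = 27.18 pbw
Total LOI = 110.5 pbw
Glass = batch − LOI = 1276 − 110.5 = 1166 pbw

LOI loss = 110.5 pbw; glass = 1166 pbw; yield = 91.34%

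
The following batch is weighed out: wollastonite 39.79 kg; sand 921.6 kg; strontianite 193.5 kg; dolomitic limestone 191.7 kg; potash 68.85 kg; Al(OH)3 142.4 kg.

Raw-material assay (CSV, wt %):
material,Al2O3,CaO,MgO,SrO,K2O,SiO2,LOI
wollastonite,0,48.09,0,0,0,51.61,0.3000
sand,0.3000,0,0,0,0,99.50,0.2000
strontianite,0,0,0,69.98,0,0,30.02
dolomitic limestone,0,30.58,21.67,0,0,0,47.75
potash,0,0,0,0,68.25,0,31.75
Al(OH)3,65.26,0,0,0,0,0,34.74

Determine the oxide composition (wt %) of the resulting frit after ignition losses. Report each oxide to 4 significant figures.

Glass mass = 1335 kg (batch 1558 − LOI 222.9).
Composition: Al2O3 7.169%, CaO 5.825%, MgO 3.112%, SrO 10.14%, K2O 3.520%, SiO2 70.23%

In-progress results are shown (rounded to 4 significant digits) across the worked steps; each numeric step maintains full float precision all the way through — every reported number includes exactly one rounding — derived quantities are rebuilt at full precision (totals, the yield, net glass mass, six oxide percentages, ignition loss) from the batch weights for 1335 kg of glass as quoted within either problem or answer.
Oxide-by-oxide delivered mass:
  Al2O3: 921.6·0.003000 + 142.4·0.6526 = 95.70 kg
  CaO: 39.79·0.4809 + 191.7·0.3058 = 77.76 kg
  MgO: 191.7·0.2167 = 41.54 kg
  SrO: 193.5·0.6998 = 135.4 kg
  K2O: 68.85·0.6825 = 46.99 kg
  SiO2: 39.79·0.5161 + 921.6·0.9950 = 937.5 kg
LOI: 39.79·0.003000 + 921.6·0.002000 + 193.5·0.3002 + 191.7·0.4775 + 68.85·0.3175 + 142.4·0.3474 = 222.9 kg
Glass mass = batch − LOI = 1558 − 222.9 = 1335 kg (= the summed oxide contributions)
wt %: oxide over glass, times 100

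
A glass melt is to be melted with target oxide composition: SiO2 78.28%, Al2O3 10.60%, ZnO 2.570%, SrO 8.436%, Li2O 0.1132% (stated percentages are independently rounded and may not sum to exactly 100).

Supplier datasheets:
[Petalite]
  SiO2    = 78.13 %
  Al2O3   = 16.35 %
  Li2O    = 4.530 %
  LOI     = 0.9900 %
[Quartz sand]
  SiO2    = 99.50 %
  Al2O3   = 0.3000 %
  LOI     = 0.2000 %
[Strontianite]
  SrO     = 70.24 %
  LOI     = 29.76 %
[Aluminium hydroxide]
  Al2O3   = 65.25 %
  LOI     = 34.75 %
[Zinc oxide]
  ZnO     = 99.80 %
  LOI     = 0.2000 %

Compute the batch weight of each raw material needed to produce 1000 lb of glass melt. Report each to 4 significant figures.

In-progress results appear (rounded to 4 significant digits) at each printed step; the whole derivation maintains full precision at every stage — each reported result takes a single rounding. The derived quantities (the yield, the five compositions, ignition loss, net glass mass, the totals) are recomputed in full precision using the weight values at 1000 lb of glass exactly as shown in the question or the answer.
The oxide mass targets at 1000 lb glass melt:
  SiO2: 78.28% × 1000 = 782.8 lb
  Al2O3: 10.60% × 1000 = 106.0 lb
  ZnO: 2.570% × 1000 = 25.70 lb
  SrO: 8.436% × 1000 = 84.36 lb
  Li2O: 0.1132% × 1000 = 1.132 lb
Verifying the oxide balance per the reported batch figures, for the quoted basis mass (target by target, the sums agree within answer rounding):
  SiO2: 24.99·0.7813 + 767.1·0.9950 = 782.8 lb (target 782.8 lb)
  Al2O3: 24.99·0.1635 + 767.1·0.003000 + 152.7·0.6525 = 106.0 lb (target 106.0 lb)
  ZnO: 25.75·0.9980 = 25.70 lb (target 25.70 lb)
  SrO: 120.1·0.7024 = 84.36 lb (target 84.36 lb)
  Li2O: 24.99·0.04530 = 1.132 lb (target 1.132 lb)
Consistency of the glass mass: net batch after ignition = 1000 lb (oxide target masses add up to 1000 lb; versus the stated basis of 1000 lb — any gap is answer rounding).
Whole-batch sum: Σ batch = 1091 lb; LOI removed, Σ of batch·LOI: 90.64 lb; yield = glass ÷ total batch = 91.69%.

Batch per 1000 lb glass melt:
  Petalite: 24.99 lb
  Quartz sand: 767.1 lb
  Strontianite: 120.1 lb
  Aluminium hydroxide: 152.7 lb
  Zinc oxide: 25.75 lb
Total batch = 1091 lb; LOI loss = 90.64 lb; yield = 91.69%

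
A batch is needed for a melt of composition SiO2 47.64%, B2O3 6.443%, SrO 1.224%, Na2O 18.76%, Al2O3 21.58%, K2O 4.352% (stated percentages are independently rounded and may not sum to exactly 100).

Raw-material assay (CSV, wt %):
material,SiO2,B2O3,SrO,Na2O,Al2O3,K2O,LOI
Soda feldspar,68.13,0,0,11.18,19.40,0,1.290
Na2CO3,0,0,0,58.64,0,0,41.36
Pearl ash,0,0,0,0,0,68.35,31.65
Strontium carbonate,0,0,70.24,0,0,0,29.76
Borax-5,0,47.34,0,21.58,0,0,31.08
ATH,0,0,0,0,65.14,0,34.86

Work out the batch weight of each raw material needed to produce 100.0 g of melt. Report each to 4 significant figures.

Batch per 100.0 g melt:
  Soda feldspar: 69.93 g
  Na2CO3: 13.65 g
  Pearl ash: 6.367 g
  Strontium carbonate: 1.743 g
  Borax-5: 13.61 g
  ATH: 12.30 g
Total batch = 117.6 g; LOI loss = 17.60 g; yield = 85.03%

The whole derivation runs at full float precision at every stage — intermediates appear (rounded to four significant digits) at each printed step — every reported result sees exactly one rounding — the derived quantities, which include glass mass, six oxide percentages, LOI, the yield, the totals, are carried in full precision, as set out in the problem or the answer, from the batch weights at 100.0 g of glass.
Per-oxide target masses for 100.0 g melt:
  SiO2: 47.64% × 100.0 = 47.64 g
  B2O3: 6.443% × 100.0 = 6.443 g
  SrO: 1.224% × 100.0 = 1.224 g
  Na2O: 18.76% × 100.0 = 18.76 g
  Al2O3: 21.58% × 100.0 = 21.58 g
  K2O: 4.352% × 100.0 = 4.352 g
Verifying the oxide balance with the batch weights as given, for the quoted basis mass (each sum matches its target mass once rounding is allowed for):
  SiO2: 69.93·0.6813 = 47.64 g (target 47.64 g)
  B2O3: 13.61·0.4734 = 6.443 g (target 6.443 g)
  SrO: 1.743·0.7024 = 1.224 g (target 1.224 g)
  Na2O: 69.93·0.1118 + 13.65·0.5864 + 13.61·0.2158 = 18.76 g (target 18.76 g)
  Al2O3: 69.93·0.1940 + 12.30·0.6514 = 21.58 g (target 21.58 g)
  K2O: 6.367·0.6835 = 4.352 g (target 4.352 g)
Glass-mass sanity pass: the batch minus its LOI: 100.0 g (summing oxide targets gives 100.0 g; against the stated basis, 100.0 g — any gap is answer rounding).
Batch grand total — Σ batch = 117.6 g; ignition loss, Σ(batch × LOI) = 17.60 g; as yield: glass ÷ batch → 85.03%.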